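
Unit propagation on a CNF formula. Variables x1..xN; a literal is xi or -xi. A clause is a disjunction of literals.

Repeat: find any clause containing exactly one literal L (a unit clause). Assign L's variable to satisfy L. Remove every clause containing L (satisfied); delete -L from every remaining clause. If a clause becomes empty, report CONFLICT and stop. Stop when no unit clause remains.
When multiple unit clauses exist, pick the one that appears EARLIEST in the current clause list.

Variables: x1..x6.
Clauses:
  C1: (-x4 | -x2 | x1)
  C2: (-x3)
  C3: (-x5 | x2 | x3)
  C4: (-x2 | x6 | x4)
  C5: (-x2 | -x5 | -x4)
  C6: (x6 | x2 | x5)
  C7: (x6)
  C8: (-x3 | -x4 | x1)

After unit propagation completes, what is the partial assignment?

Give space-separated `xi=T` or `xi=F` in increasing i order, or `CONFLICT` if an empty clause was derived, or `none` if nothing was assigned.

unit clause [-3] forces x3=F; simplify:
  drop 3 from [-5, 2, 3] -> [-5, 2]
  satisfied 2 clause(s); 6 remain; assigned so far: [3]
unit clause [6] forces x6=T; simplify:
  satisfied 3 clause(s); 3 remain; assigned so far: [3, 6]

Answer: x3=F x6=T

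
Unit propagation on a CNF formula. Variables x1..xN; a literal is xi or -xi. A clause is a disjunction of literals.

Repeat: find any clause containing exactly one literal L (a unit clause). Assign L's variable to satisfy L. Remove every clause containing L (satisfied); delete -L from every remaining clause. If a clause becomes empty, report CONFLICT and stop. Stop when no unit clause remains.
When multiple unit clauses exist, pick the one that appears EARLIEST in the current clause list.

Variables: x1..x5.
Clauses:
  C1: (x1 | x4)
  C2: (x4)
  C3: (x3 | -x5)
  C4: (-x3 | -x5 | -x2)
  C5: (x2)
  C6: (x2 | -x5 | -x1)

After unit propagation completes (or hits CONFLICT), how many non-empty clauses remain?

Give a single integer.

Answer: 2

Derivation:
unit clause [4] forces x4=T; simplify:
  satisfied 2 clause(s); 4 remain; assigned so far: [4]
unit clause [2] forces x2=T; simplify:
  drop -2 from [-3, -5, -2] -> [-3, -5]
  satisfied 2 clause(s); 2 remain; assigned so far: [2, 4]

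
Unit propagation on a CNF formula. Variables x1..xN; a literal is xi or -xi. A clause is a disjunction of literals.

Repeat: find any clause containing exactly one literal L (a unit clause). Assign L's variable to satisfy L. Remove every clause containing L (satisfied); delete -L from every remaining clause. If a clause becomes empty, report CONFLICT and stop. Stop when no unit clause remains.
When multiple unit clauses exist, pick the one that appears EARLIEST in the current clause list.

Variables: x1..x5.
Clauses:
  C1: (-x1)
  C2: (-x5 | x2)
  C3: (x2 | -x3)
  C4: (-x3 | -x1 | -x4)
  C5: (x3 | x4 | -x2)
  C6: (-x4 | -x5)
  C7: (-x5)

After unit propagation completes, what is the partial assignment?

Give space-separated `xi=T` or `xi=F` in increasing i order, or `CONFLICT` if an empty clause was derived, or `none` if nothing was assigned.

unit clause [-1] forces x1=F; simplify:
  satisfied 2 clause(s); 5 remain; assigned so far: [1]
unit clause [-5] forces x5=F; simplify:
  satisfied 3 clause(s); 2 remain; assigned so far: [1, 5]

Answer: x1=F x5=F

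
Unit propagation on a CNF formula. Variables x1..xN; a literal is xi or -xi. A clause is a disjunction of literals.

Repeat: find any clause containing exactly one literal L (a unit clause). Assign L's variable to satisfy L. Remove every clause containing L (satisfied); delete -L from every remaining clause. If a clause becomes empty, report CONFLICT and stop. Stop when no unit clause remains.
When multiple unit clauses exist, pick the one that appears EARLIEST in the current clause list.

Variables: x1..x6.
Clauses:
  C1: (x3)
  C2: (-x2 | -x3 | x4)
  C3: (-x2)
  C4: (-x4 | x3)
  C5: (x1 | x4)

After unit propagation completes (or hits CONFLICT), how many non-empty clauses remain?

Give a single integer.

Answer: 1

Derivation:
unit clause [3] forces x3=T; simplify:
  drop -3 from [-2, -3, 4] -> [-2, 4]
  satisfied 2 clause(s); 3 remain; assigned so far: [3]
unit clause [-2] forces x2=F; simplify:
  satisfied 2 clause(s); 1 remain; assigned so far: [2, 3]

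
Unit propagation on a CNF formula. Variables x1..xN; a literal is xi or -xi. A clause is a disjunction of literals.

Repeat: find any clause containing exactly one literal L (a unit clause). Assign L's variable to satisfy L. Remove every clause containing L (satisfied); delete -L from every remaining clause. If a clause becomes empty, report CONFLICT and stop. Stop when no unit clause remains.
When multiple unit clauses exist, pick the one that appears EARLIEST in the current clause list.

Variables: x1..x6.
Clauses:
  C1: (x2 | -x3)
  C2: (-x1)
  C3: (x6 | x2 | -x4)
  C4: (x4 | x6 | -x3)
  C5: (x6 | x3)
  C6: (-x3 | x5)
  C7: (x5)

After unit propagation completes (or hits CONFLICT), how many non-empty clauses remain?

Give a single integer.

unit clause [-1] forces x1=F; simplify:
  satisfied 1 clause(s); 6 remain; assigned so far: [1]
unit clause [5] forces x5=T; simplify:
  satisfied 2 clause(s); 4 remain; assigned so far: [1, 5]

Answer: 4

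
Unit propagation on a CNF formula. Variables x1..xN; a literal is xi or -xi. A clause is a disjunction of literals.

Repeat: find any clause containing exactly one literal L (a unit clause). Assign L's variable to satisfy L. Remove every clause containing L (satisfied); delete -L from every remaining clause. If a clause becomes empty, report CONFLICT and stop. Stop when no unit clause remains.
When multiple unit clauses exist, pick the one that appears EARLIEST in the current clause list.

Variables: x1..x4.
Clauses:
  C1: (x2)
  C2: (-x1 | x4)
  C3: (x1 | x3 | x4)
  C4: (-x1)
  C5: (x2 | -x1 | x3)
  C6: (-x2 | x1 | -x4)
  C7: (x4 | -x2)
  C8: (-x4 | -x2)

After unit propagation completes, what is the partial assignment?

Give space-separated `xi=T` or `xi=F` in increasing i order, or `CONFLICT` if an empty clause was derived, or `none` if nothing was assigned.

unit clause [2] forces x2=T; simplify:
  drop -2 from [-2, 1, -4] -> [1, -4]
  drop -2 from [4, -2] -> [4]
  drop -2 from [-4, -2] -> [-4]
  satisfied 2 clause(s); 6 remain; assigned so far: [2]
unit clause [-1] forces x1=F; simplify:
  drop 1 from [1, 3, 4] -> [3, 4]
  drop 1 from [1, -4] -> [-4]
  satisfied 2 clause(s); 4 remain; assigned so far: [1, 2]
unit clause [-4] forces x4=F; simplify:
  drop 4 from [3, 4] -> [3]
  drop 4 from [4] -> [] (empty!)
  satisfied 2 clause(s); 2 remain; assigned so far: [1, 2, 4]
CONFLICT (empty clause)

Answer: CONFLICT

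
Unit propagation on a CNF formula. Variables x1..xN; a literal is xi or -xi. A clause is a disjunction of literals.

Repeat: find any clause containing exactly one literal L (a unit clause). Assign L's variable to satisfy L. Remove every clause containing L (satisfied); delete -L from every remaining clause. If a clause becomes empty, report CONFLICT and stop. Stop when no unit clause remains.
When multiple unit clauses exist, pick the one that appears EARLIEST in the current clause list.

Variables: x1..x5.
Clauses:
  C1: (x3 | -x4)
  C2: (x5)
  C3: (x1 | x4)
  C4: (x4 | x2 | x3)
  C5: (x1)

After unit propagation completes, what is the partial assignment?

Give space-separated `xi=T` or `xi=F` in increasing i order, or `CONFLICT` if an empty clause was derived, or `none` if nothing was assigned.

Answer: x1=T x5=T

Derivation:
unit clause [5] forces x5=T; simplify:
  satisfied 1 clause(s); 4 remain; assigned so far: [5]
unit clause [1] forces x1=T; simplify:
  satisfied 2 clause(s); 2 remain; assigned so far: [1, 5]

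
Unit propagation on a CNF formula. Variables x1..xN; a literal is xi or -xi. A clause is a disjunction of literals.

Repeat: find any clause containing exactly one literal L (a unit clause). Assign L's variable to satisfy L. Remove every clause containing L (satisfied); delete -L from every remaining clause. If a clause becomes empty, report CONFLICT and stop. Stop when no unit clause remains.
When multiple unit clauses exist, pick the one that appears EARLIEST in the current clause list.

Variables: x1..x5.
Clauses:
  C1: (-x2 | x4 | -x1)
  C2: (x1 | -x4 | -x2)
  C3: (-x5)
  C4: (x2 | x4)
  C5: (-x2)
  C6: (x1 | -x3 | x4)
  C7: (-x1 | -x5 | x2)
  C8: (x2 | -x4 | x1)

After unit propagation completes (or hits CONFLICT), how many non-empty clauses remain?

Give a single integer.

unit clause [-5] forces x5=F; simplify:
  satisfied 2 clause(s); 6 remain; assigned so far: [5]
unit clause [-2] forces x2=F; simplify:
  drop 2 from [2, 4] -> [4]
  drop 2 from [2, -4, 1] -> [-4, 1]
  satisfied 3 clause(s); 3 remain; assigned so far: [2, 5]
unit clause [4] forces x4=T; simplify:
  drop -4 from [-4, 1] -> [1]
  satisfied 2 clause(s); 1 remain; assigned so far: [2, 4, 5]
unit clause [1] forces x1=T; simplify:
  satisfied 1 clause(s); 0 remain; assigned so far: [1, 2, 4, 5]

Answer: 0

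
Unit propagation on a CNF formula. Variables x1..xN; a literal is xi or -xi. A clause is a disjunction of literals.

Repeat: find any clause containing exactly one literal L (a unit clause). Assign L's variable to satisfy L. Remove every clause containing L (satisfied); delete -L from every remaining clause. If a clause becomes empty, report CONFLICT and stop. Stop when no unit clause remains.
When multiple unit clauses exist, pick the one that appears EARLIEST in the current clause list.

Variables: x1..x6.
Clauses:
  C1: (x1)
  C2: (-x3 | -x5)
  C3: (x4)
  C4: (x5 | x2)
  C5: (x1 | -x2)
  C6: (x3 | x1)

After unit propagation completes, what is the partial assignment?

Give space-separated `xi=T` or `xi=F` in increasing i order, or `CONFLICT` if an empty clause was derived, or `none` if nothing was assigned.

Answer: x1=T x4=T

Derivation:
unit clause [1] forces x1=T; simplify:
  satisfied 3 clause(s); 3 remain; assigned so far: [1]
unit clause [4] forces x4=T; simplify:
  satisfied 1 clause(s); 2 remain; assigned so far: [1, 4]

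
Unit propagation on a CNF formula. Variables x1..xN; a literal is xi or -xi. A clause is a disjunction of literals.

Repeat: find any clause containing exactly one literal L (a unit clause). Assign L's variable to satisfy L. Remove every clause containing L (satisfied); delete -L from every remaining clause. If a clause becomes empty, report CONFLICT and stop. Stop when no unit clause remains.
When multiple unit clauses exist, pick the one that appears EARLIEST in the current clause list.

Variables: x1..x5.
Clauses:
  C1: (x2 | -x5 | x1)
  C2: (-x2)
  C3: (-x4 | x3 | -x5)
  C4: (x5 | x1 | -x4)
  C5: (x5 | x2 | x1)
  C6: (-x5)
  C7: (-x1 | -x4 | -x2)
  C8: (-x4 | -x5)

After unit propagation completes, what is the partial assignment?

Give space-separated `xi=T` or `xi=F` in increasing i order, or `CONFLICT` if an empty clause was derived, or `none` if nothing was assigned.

Answer: x1=T x2=F x5=F

Derivation:
unit clause [-2] forces x2=F; simplify:
  drop 2 from [2, -5, 1] -> [-5, 1]
  drop 2 from [5, 2, 1] -> [5, 1]
  satisfied 2 clause(s); 6 remain; assigned so far: [2]
unit clause [-5] forces x5=F; simplify:
  drop 5 from [5, 1, -4] -> [1, -4]
  drop 5 from [5, 1] -> [1]
  satisfied 4 clause(s); 2 remain; assigned so far: [2, 5]
unit clause [1] forces x1=T; simplify:
  satisfied 2 clause(s); 0 remain; assigned so far: [1, 2, 5]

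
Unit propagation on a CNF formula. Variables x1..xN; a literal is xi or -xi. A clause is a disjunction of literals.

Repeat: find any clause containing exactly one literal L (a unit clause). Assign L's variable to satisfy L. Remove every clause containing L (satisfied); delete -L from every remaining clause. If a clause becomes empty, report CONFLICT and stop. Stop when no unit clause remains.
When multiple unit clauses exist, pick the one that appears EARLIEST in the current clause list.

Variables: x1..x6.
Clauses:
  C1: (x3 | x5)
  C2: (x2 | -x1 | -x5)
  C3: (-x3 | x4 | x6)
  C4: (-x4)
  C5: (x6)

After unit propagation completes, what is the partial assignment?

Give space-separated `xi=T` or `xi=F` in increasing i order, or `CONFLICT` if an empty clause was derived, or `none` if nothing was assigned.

Answer: x4=F x6=T

Derivation:
unit clause [-4] forces x4=F; simplify:
  drop 4 from [-3, 4, 6] -> [-3, 6]
  satisfied 1 clause(s); 4 remain; assigned so far: [4]
unit clause [6] forces x6=T; simplify:
  satisfied 2 clause(s); 2 remain; assigned so far: [4, 6]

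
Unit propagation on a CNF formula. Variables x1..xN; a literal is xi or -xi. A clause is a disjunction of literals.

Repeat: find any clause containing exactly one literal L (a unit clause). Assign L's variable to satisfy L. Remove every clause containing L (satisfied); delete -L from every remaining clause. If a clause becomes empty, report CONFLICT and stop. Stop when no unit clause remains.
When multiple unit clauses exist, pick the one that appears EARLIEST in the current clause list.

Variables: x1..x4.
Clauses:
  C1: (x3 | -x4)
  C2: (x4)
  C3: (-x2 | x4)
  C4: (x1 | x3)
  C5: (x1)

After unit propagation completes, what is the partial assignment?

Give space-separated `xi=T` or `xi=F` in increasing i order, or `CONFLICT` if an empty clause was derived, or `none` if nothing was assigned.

unit clause [4] forces x4=T; simplify:
  drop -4 from [3, -4] -> [3]
  satisfied 2 clause(s); 3 remain; assigned so far: [4]
unit clause [3] forces x3=T; simplify:
  satisfied 2 clause(s); 1 remain; assigned so far: [3, 4]
unit clause [1] forces x1=T; simplify:
  satisfied 1 clause(s); 0 remain; assigned so far: [1, 3, 4]

Answer: x1=T x3=T x4=T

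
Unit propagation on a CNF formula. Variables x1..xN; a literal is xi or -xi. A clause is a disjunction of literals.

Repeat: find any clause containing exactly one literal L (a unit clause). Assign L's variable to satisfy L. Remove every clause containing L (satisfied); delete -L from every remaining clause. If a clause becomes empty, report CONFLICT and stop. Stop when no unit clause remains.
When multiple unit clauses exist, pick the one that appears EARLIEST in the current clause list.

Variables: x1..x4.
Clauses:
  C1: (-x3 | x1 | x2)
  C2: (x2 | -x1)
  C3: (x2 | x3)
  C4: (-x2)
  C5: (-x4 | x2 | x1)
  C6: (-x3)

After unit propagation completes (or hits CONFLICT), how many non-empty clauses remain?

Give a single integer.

Answer: 1

Derivation:
unit clause [-2] forces x2=F; simplify:
  drop 2 from [-3, 1, 2] -> [-3, 1]
  drop 2 from [2, -1] -> [-1]
  drop 2 from [2, 3] -> [3]
  drop 2 from [-4, 2, 1] -> [-4, 1]
  satisfied 1 clause(s); 5 remain; assigned so far: [2]
unit clause [-1] forces x1=F; simplify:
  drop 1 from [-3, 1] -> [-3]
  drop 1 from [-4, 1] -> [-4]
  satisfied 1 clause(s); 4 remain; assigned so far: [1, 2]
unit clause [-3] forces x3=F; simplify:
  drop 3 from [3] -> [] (empty!)
  satisfied 2 clause(s); 2 remain; assigned so far: [1, 2, 3]
CONFLICT (empty clause)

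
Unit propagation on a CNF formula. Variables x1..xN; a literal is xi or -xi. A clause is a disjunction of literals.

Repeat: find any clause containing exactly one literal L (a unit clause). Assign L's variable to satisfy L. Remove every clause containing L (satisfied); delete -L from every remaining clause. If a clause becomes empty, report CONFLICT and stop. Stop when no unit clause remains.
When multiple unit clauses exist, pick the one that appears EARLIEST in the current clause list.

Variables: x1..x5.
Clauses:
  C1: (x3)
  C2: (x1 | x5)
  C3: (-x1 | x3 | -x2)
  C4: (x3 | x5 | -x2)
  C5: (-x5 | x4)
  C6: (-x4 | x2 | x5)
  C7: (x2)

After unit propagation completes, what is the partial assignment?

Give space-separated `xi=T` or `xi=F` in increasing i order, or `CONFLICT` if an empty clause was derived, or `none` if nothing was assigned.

unit clause [3] forces x3=T; simplify:
  satisfied 3 clause(s); 4 remain; assigned so far: [3]
unit clause [2] forces x2=T; simplify:
  satisfied 2 clause(s); 2 remain; assigned so far: [2, 3]

Answer: x2=T x3=T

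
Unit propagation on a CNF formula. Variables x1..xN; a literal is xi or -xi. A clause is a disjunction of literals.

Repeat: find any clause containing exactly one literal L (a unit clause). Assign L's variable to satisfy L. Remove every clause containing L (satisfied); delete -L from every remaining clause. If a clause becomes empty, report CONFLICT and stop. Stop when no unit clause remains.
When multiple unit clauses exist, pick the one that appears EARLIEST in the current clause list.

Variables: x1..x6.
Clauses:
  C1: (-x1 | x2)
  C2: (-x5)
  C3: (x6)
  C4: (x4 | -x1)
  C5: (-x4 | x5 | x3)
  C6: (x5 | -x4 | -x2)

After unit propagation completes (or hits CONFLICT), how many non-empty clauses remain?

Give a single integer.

unit clause [-5] forces x5=F; simplify:
  drop 5 from [-4, 5, 3] -> [-4, 3]
  drop 5 from [5, -4, -2] -> [-4, -2]
  satisfied 1 clause(s); 5 remain; assigned so far: [5]
unit clause [6] forces x6=T; simplify:
  satisfied 1 clause(s); 4 remain; assigned so far: [5, 6]

Answer: 4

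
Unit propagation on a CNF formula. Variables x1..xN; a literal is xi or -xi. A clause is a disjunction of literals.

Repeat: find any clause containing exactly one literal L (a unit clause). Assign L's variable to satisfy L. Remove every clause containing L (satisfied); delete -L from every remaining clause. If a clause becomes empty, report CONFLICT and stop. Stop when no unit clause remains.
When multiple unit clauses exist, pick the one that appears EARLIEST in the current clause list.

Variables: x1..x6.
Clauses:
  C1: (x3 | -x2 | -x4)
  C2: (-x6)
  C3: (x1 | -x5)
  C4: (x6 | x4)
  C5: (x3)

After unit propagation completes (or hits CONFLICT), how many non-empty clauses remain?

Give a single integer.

Answer: 1

Derivation:
unit clause [-6] forces x6=F; simplify:
  drop 6 from [6, 4] -> [4]
  satisfied 1 clause(s); 4 remain; assigned so far: [6]
unit clause [4] forces x4=T; simplify:
  drop -4 from [3, -2, -4] -> [3, -2]
  satisfied 1 clause(s); 3 remain; assigned so far: [4, 6]
unit clause [3] forces x3=T; simplify:
  satisfied 2 clause(s); 1 remain; assigned so far: [3, 4, 6]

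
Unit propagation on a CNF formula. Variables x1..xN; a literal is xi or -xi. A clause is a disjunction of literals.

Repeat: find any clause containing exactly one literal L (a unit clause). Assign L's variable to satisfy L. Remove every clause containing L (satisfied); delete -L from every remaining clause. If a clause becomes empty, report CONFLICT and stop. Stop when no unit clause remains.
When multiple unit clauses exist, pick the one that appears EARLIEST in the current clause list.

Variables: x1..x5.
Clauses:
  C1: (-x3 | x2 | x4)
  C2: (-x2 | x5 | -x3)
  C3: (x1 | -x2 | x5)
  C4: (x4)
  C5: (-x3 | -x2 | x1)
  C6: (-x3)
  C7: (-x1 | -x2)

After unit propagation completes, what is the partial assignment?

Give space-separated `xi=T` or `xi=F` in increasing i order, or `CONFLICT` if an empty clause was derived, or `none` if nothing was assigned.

unit clause [4] forces x4=T; simplify:
  satisfied 2 clause(s); 5 remain; assigned so far: [4]
unit clause [-3] forces x3=F; simplify:
  satisfied 3 clause(s); 2 remain; assigned so far: [3, 4]

Answer: x3=F x4=T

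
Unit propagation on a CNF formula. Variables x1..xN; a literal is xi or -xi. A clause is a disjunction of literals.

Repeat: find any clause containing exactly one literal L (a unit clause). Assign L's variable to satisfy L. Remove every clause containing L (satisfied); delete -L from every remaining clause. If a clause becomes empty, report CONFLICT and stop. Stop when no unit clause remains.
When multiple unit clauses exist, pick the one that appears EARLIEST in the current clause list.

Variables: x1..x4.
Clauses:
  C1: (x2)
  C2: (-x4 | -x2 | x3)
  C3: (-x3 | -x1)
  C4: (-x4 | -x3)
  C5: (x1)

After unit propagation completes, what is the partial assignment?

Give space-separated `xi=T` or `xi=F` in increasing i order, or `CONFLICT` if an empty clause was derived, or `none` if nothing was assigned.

Answer: x1=T x2=T x3=F x4=F

Derivation:
unit clause [2] forces x2=T; simplify:
  drop -2 from [-4, -2, 3] -> [-4, 3]
  satisfied 1 clause(s); 4 remain; assigned so far: [2]
unit clause [1] forces x1=T; simplify:
  drop -1 from [-3, -1] -> [-3]
  satisfied 1 clause(s); 3 remain; assigned so far: [1, 2]
unit clause [-3] forces x3=F; simplify:
  drop 3 from [-4, 3] -> [-4]
  satisfied 2 clause(s); 1 remain; assigned so far: [1, 2, 3]
unit clause [-4] forces x4=F; simplify:
  satisfied 1 clause(s); 0 remain; assigned so far: [1, 2, 3, 4]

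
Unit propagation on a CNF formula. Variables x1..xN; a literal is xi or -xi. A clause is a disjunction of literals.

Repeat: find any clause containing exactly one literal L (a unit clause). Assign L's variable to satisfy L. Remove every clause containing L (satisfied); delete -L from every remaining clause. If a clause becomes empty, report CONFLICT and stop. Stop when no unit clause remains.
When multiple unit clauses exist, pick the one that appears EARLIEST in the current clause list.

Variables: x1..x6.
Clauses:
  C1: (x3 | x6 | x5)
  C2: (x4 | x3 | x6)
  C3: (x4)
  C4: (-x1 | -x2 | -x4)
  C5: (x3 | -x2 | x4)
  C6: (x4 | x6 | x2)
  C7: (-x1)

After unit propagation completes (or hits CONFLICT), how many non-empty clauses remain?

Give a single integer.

unit clause [4] forces x4=T; simplify:
  drop -4 from [-1, -2, -4] -> [-1, -2]
  satisfied 4 clause(s); 3 remain; assigned so far: [4]
unit clause [-1] forces x1=F; simplify:
  satisfied 2 clause(s); 1 remain; assigned so far: [1, 4]

Answer: 1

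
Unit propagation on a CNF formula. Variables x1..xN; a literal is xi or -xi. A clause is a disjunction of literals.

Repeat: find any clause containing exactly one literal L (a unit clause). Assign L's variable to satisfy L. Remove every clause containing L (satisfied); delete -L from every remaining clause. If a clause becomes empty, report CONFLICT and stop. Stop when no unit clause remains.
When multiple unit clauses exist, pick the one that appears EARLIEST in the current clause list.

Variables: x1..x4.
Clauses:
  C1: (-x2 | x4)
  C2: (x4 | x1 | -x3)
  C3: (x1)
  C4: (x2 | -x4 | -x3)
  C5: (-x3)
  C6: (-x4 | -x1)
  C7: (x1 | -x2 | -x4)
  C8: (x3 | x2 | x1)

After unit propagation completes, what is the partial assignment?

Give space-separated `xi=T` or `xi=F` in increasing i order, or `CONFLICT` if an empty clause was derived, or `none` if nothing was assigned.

Answer: x1=T x2=F x3=F x4=F

Derivation:
unit clause [1] forces x1=T; simplify:
  drop -1 from [-4, -1] -> [-4]
  satisfied 4 clause(s); 4 remain; assigned so far: [1]
unit clause [-3] forces x3=F; simplify:
  satisfied 2 clause(s); 2 remain; assigned so far: [1, 3]
unit clause [-4] forces x4=F; simplify:
  drop 4 from [-2, 4] -> [-2]
  satisfied 1 clause(s); 1 remain; assigned so far: [1, 3, 4]
unit clause [-2] forces x2=F; simplify:
  satisfied 1 clause(s); 0 remain; assigned so far: [1, 2, 3, 4]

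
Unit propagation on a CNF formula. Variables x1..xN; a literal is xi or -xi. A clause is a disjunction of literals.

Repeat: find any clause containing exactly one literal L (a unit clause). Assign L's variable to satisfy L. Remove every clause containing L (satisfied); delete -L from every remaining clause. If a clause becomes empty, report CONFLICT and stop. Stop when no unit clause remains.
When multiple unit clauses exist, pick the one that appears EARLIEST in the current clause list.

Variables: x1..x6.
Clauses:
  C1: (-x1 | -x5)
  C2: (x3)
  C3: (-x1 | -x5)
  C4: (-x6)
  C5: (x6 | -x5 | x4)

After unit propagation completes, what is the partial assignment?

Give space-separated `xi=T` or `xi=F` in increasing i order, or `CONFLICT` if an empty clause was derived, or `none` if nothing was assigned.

Answer: x3=T x6=F

Derivation:
unit clause [3] forces x3=T; simplify:
  satisfied 1 clause(s); 4 remain; assigned so far: [3]
unit clause [-6] forces x6=F; simplify:
  drop 6 from [6, -5, 4] -> [-5, 4]
  satisfied 1 clause(s); 3 remain; assigned so far: [3, 6]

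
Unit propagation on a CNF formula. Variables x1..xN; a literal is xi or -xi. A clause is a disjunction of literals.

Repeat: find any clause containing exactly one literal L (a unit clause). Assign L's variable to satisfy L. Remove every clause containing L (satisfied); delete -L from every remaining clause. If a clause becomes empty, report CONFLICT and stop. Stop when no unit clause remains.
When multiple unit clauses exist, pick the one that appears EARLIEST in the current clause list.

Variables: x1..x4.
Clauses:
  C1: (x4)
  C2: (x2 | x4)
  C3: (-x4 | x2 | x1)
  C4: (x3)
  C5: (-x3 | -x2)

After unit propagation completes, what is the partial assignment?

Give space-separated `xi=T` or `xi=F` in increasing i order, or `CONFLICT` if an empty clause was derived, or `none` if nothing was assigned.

Answer: x1=T x2=F x3=T x4=T

Derivation:
unit clause [4] forces x4=T; simplify:
  drop -4 from [-4, 2, 1] -> [2, 1]
  satisfied 2 clause(s); 3 remain; assigned so far: [4]
unit clause [3] forces x3=T; simplify:
  drop -3 from [-3, -2] -> [-2]
  satisfied 1 clause(s); 2 remain; assigned so far: [3, 4]
unit clause [-2] forces x2=F; simplify:
  drop 2 from [2, 1] -> [1]
  satisfied 1 clause(s); 1 remain; assigned so far: [2, 3, 4]
unit clause [1] forces x1=T; simplify:
  satisfied 1 clause(s); 0 remain; assigned so far: [1, 2, 3, 4]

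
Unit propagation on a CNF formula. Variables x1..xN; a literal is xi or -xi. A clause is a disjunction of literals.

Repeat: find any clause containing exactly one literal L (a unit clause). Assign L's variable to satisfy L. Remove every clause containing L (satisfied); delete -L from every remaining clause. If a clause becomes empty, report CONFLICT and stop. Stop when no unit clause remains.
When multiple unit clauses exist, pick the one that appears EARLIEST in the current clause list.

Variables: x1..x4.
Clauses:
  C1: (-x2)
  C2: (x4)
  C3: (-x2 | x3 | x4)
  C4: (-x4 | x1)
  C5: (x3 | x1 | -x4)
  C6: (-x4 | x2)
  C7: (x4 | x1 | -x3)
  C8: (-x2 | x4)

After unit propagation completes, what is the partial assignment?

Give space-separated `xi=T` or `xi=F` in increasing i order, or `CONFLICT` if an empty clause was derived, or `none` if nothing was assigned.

Answer: CONFLICT

Derivation:
unit clause [-2] forces x2=F; simplify:
  drop 2 from [-4, 2] -> [-4]
  satisfied 3 clause(s); 5 remain; assigned so far: [2]
unit clause [4] forces x4=T; simplify:
  drop -4 from [-4, 1] -> [1]
  drop -4 from [3, 1, -4] -> [3, 1]
  drop -4 from [-4] -> [] (empty!)
  satisfied 2 clause(s); 3 remain; assigned so far: [2, 4]
CONFLICT (empty clause)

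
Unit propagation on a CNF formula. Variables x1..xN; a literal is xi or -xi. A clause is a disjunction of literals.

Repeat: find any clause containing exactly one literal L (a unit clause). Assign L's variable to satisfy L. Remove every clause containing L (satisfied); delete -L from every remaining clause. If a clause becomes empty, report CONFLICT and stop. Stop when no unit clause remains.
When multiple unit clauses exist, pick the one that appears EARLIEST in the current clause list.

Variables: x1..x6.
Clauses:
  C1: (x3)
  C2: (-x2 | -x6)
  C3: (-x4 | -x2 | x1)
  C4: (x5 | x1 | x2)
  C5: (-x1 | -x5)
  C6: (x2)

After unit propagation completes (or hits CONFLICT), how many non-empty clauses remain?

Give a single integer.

Answer: 2

Derivation:
unit clause [3] forces x3=T; simplify:
  satisfied 1 clause(s); 5 remain; assigned so far: [3]
unit clause [2] forces x2=T; simplify:
  drop -2 from [-2, -6] -> [-6]
  drop -2 from [-4, -2, 1] -> [-4, 1]
  satisfied 2 clause(s); 3 remain; assigned so far: [2, 3]
unit clause [-6] forces x6=F; simplify:
  satisfied 1 clause(s); 2 remain; assigned so far: [2, 3, 6]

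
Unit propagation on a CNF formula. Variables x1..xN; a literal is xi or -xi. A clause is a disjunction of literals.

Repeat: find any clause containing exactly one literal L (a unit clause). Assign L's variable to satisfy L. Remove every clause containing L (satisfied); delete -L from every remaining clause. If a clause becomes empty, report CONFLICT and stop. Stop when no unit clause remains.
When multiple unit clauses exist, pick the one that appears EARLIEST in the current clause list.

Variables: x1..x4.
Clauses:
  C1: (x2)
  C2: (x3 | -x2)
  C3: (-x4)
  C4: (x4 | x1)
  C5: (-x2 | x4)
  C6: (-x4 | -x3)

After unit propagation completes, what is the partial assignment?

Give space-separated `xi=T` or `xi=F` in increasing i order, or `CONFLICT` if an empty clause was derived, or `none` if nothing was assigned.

unit clause [2] forces x2=T; simplify:
  drop -2 from [3, -2] -> [3]
  drop -2 from [-2, 4] -> [4]
  satisfied 1 clause(s); 5 remain; assigned so far: [2]
unit clause [3] forces x3=T; simplify:
  drop -3 from [-4, -3] -> [-4]
  satisfied 1 clause(s); 4 remain; assigned so far: [2, 3]
unit clause [-4] forces x4=F; simplify:
  drop 4 from [4, 1] -> [1]
  drop 4 from [4] -> [] (empty!)
  satisfied 2 clause(s); 2 remain; assigned so far: [2, 3, 4]
CONFLICT (empty clause)

Answer: CONFLICT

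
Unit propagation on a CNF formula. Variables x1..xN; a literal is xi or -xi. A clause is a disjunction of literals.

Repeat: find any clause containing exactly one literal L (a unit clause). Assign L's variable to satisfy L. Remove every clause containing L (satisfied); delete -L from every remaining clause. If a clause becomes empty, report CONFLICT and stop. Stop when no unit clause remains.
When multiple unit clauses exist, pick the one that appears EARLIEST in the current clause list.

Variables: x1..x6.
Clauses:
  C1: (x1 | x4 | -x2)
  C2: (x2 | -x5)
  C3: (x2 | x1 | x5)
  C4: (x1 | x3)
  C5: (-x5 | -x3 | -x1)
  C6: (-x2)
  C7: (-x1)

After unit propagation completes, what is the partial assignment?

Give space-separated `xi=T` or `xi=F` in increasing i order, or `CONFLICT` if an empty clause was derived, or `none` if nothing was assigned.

unit clause [-2] forces x2=F; simplify:
  drop 2 from [2, -5] -> [-5]
  drop 2 from [2, 1, 5] -> [1, 5]
  satisfied 2 clause(s); 5 remain; assigned so far: [2]
unit clause [-5] forces x5=F; simplify:
  drop 5 from [1, 5] -> [1]
  satisfied 2 clause(s); 3 remain; assigned so far: [2, 5]
unit clause [1] forces x1=T; simplify:
  drop -1 from [-1] -> [] (empty!)
  satisfied 2 clause(s); 1 remain; assigned so far: [1, 2, 5]
CONFLICT (empty clause)

Answer: CONFLICT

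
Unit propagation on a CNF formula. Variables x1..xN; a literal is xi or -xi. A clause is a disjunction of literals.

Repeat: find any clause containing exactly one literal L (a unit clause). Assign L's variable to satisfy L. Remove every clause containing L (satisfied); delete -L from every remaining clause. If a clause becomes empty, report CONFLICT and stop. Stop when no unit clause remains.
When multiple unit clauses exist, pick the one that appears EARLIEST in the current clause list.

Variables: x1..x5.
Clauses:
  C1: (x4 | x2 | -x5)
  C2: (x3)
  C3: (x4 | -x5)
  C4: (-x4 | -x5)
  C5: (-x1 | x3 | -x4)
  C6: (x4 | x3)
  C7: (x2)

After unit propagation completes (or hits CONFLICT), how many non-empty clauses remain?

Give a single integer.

unit clause [3] forces x3=T; simplify:
  satisfied 3 clause(s); 4 remain; assigned so far: [3]
unit clause [2] forces x2=T; simplify:
  satisfied 2 clause(s); 2 remain; assigned so far: [2, 3]

Answer: 2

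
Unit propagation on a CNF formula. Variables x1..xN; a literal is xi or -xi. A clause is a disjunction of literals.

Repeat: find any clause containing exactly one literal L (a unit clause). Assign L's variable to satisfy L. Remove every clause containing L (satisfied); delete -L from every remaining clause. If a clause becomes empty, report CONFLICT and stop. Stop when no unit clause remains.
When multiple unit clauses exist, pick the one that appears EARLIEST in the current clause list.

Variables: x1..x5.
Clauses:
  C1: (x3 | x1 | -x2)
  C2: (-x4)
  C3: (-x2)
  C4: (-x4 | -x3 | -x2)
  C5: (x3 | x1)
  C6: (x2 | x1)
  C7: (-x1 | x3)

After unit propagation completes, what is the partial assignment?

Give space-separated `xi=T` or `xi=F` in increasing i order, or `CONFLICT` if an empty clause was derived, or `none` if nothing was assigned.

unit clause [-4] forces x4=F; simplify:
  satisfied 2 clause(s); 5 remain; assigned so far: [4]
unit clause [-2] forces x2=F; simplify:
  drop 2 from [2, 1] -> [1]
  satisfied 2 clause(s); 3 remain; assigned so far: [2, 4]
unit clause [1] forces x1=T; simplify:
  drop -1 from [-1, 3] -> [3]
  satisfied 2 clause(s); 1 remain; assigned so far: [1, 2, 4]
unit clause [3] forces x3=T; simplify:
  satisfied 1 clause(s); 0 remain; assigned so far: [1, 2, 3, 4]

Answer: x1=T x2=F x3=T x4=F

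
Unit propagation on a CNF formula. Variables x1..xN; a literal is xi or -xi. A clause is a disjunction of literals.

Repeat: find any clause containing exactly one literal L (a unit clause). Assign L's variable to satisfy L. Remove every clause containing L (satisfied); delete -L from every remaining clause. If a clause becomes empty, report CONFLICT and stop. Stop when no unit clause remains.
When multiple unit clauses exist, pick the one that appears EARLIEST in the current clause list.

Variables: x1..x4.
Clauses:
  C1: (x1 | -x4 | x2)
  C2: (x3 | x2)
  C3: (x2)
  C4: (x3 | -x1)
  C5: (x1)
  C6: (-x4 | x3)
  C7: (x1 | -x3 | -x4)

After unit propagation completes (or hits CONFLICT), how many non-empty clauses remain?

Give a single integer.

unit clause [2] forces x2=T; simplify:
  satisfied 3 clause(s); 4 remain; assigned so far: [2]
unit clause [1] forces x1=T; simplify:
  drop -1 from [3, -1] -> [3]
  satisfied 2 clause(s); 2 remain; assigned so far: [1, 2]
unit clause [3] forces x3=T; simplify:
  satisfied 2 clause(s); 0 remain; assigned so far: [1, 2, 3]

Answer: 0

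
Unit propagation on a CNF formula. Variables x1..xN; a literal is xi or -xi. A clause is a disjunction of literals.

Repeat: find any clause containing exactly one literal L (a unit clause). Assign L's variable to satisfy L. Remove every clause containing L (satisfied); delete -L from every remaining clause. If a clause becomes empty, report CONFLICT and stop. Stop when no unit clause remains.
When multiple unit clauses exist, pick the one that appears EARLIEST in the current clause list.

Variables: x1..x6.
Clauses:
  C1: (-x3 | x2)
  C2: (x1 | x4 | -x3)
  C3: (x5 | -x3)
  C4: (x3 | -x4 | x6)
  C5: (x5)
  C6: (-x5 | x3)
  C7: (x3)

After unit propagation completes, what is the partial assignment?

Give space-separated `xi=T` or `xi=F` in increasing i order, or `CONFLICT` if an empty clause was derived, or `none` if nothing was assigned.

unit clause [5] forces x5=T; simplify:
  drop -5 from [-5, 3] -> [3]
  satisfied 2 clause(s); 5 remain; assigned so far: [5]
unit clause [3] forces x3=T; simplify:
  drop -3 from [-3, 2] -> [2]
  drop -3 from [1, 4, -3] -> [1, 4]
  satisfied 3 clause(s); 2 remain; assigned so far: [3, 5]
unit clause [2] forces x2=T; simplify:
  satisfied 1 clause(s); 1 remain; assigned so far: [2, 3, 5]

Answer: x2=T x3=T x5=T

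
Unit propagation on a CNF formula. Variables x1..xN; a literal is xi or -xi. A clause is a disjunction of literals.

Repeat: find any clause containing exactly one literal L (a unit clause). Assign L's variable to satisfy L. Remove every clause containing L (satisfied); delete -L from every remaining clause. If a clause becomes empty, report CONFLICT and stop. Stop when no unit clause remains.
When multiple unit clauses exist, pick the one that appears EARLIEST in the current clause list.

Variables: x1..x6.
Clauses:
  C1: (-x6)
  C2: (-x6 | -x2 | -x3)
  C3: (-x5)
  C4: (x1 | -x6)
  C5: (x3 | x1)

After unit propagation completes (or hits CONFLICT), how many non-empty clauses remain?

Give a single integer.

unit clause [-6] forces x6=F; simplify:
  satisfied 3 clause(s); 2 remain; assigned so far: [6]
unit clause [-5] forces x5=F; simplify:
  satisfied 1 clause(s); 1 remain; assigned so far: [5, 6]

Answer: 1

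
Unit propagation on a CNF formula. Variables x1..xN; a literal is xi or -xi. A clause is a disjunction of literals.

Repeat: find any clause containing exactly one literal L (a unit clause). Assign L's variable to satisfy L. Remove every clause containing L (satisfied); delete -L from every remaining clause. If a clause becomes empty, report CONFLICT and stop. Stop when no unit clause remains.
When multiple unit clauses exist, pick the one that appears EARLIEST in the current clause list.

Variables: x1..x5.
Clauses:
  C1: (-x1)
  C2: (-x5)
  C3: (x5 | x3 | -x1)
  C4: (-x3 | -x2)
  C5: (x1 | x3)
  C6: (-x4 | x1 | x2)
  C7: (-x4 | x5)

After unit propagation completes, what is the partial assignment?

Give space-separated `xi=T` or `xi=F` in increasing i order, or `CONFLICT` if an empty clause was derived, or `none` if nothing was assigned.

unit clause [-1] forces x1=F; simplify:
  drop 1 from [1, 3] -> [3]
  drop 1 from [-4, 1, 2] -> [-4, 2]
  satisfied 2 clause(s); 5 remain; assigned so far: [1]
unit clause [-5] forces x5=F; simplify:
  drop 5 from [-4, 5] -> [-4]
  satisfied 1 clause(s); 4 remain; assigned so far: [1, 5]
unit clause [3] forces x3=T; simplify:
  drop -3 from [-3, -2] -> [-2]
  satisfied 1 clause(s); 3 remain; assigned so far: [1, 3, 5]
unit clause [-2] forces x2=F; simplify:
  drop 2 from [-4, 2] -> [-4]
  satisfied 1 clause(s); 2 remain; assigned so far: [1, 2, 3, 5]
unit clause [-4] forces x4=F; simplify:
  satisfied 2 clause(s); 0 remain; assigned so far: [1, 2, 3, 4, 5]

Answer: x1=F x2=F x3=T x4=F x5=F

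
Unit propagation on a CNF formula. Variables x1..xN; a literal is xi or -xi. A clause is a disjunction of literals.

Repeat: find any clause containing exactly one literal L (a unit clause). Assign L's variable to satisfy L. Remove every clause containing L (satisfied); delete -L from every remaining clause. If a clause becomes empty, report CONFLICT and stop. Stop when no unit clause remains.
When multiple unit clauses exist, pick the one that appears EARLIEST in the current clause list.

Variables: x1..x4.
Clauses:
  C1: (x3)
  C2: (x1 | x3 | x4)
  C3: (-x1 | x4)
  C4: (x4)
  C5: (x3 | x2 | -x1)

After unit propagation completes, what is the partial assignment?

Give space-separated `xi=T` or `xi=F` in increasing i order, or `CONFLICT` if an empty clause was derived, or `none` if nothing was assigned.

unit clause [3] forces x3=T; simplify:
  satisfied 3 clause(s); 2 remain; assigned so far: [3]
unit clause [4] forces x4=T; simplify:
  satisfied 2 clause(s); 0 remain; assigned so far: [3, 4]

Answer: x3=T x4=T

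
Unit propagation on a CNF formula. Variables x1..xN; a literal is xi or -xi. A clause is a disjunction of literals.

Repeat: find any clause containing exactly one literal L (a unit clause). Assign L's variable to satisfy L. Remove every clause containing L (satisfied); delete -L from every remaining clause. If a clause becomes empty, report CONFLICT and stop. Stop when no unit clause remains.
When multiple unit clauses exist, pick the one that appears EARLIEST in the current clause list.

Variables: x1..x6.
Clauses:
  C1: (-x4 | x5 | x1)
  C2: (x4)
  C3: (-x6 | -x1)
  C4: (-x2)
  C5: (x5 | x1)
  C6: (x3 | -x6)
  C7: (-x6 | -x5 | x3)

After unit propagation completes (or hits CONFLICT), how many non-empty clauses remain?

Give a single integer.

Answer: 5

Derivation:
unit clause [4] forces x4=T; simplify:
  drop -4 from [-4, 5, 1] -> [5, 1]
  satisfied 1 clause(s); 6 remain; assigned so far: [4]
unit clause [-2] forces x2=F; simplify:
  satisfied 1 clause(s); 5 remain; assigned so far: [2, 4]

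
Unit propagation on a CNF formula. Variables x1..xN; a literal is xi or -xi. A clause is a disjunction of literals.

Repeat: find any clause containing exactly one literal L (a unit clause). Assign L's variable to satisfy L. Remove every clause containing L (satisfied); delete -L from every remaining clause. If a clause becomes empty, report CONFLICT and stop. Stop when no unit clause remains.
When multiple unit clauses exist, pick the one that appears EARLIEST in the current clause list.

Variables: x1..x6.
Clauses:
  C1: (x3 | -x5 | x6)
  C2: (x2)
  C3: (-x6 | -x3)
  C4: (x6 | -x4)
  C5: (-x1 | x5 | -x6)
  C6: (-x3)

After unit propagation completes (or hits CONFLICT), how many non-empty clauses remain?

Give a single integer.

Answer: 3

Derivation:
unit clause [2] forces x2=T; simplify:
  satisfied 1 clause(s); 5 remain; assigned so far: [2]
unit clause [-3] forces x3=F; simplify:
  drop 3 from [3, -5, 6] -> [-5, 6]
  satisfied 2 clause(s); 3 remain; assigned so far: [2, 3]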